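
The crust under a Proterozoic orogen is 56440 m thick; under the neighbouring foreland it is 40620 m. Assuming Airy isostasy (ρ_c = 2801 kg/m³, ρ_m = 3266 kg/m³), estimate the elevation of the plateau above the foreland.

Excess crust Δ = 56440 m − 40620 m = 15820 m, split between elevation h and root r with h + r = Δ.
Airy balance ρ_c h = (ρ_m − ρ_c) r gives r = h ρ_c/(ρ_m − ρ_c), so h (1 + ρ_c/(ρ_m − ρ_c)) = Δ, i.e. h = Δ (ρ_m − ρ_c)/ρ_m.
h = 15820 m × 465/3266 = 2250 m.

2250 m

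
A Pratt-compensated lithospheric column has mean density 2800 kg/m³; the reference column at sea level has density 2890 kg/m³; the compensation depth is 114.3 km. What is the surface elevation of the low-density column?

3.67 km

ρ_ref D = ρ (D + h) → h = D (ρ_ref − ρ)/ρ.
h = 114.3 km × (2890 − 2800)/2800 = 3.67 km.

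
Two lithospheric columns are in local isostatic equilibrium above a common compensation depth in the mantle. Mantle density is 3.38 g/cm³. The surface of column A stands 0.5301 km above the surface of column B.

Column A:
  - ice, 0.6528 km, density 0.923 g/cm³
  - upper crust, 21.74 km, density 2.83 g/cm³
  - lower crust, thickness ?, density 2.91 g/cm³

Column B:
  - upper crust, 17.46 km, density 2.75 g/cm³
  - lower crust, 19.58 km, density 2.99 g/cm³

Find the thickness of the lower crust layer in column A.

14.6 km

Take the compensation level at the base of the deeper column (depth z_c below the surface of column A) and equate Σ ρ_i t_i down to z_c; mantle fills any gap and the z_c terms cancel.
Column A: 0.6528×0.923 + 21.74×2.83 + x×2.91 + (z_c − 22.3928 − x)×3.38
Column B: 0.5301×0 + 17.46×2.75 + 19.58×2.99 + (z_c − 0.5301 − 37.04)×3.38
The z_c×3.38 term appears on both sides and cancels. Collect the known terms of each column as K = Σ(ρt)_known − 3.38 × (depth of known layers): K_A = 62.1267344 − 3.38×22.3928 = −13.5609296; K_B = 106.5592 − 3.38×(0.5301 + 37.04) = −20.427738.
Balance: K_A − x×(3.38 − 2.91) = K_B, so x = (K_A − K_B)/(3.38 − 2.91) = 6.86681/0.47 = 14.6 km.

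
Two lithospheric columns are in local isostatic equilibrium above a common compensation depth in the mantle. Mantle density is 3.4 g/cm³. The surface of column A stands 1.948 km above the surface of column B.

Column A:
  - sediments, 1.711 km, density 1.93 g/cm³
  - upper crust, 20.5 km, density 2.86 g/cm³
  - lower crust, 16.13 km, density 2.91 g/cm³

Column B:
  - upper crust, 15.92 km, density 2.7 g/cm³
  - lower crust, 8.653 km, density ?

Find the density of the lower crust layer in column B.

Take the compensation level at the base of the deeper column (depth z_c below the surface of column A) and equate Σ ρ_i t_i down to z_c; mantle fills any gap and the z_c terms cancel.
Column A: 1.711×1.93 + 20.5×2.86 + 16.13×2.91 + (z_c − 38.341)×3.4
Column B: 1.948×0 + 15.92×2.7 + 8.653×ρ + (z_c − 1.948 − 24.573)×3.4
The z_c×3.4 term appears on both sides and cancels. Collect the known terms of each column as K = Σ(ρt)_known − 3.4 × (depth of known layers): K_A = 108.87053 − 3.4×38.341 = −21.48887; K_B = 42.984 − 3.4×(1.948 + 24.573) = −47.1874.
Balance: K_A = K_B + 8.653×ρ, so ρ = (K_A − K_B)/8.653 = 25.6985/8.653 = 2.97 g/cm³.

2.97 g/cm³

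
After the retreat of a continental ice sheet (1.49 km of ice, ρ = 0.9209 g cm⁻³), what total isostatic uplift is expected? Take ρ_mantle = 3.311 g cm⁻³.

0.414 km

Removing the load lets mantle flow back in; uplift u satisfies ρ_ice t = ρ_m u.
u = t ρ_ice/ρ_m = 1.49 km × 0.9209/3.311 = 0.414 km.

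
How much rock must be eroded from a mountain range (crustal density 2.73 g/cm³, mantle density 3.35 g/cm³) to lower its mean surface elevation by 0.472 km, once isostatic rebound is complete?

Net drop Δ = e − u = e − e ρ_c/ρ_m = e (ρ_m − ρ_c)/ρ_m.
e = Δ ρ_m/(ρ_m − ρ_c) = 0.472 km × 3.35/0.62 = 2.55 km.

2.55 km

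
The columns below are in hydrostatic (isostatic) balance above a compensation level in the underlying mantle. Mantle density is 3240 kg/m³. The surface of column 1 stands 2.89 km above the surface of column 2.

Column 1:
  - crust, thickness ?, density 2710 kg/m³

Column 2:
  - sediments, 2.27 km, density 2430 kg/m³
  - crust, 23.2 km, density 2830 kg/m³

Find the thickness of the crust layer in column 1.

39.1 km

Take the compensation level at the base of the deeper column (depth z_c below the surface of column 1) and equate Σ ρ_i t_i down to z_c; mantle fills any gap and the z_c terms cancel.
Column 1: x×2710 + (z_c − 0 − x)×3240
Column 2: 2.89×0 + 2.27×2430 + 23.2×2830 + (z_c − 2.89 − 25.47)×3240
The z_c×3240 term appears on both sides and cancels. Collect the known terms of each column as K = Σ(ρt)_known − 3240 × (depth of known layers): K_1 = 0 − 3240×0 = 0; K_2 = 71172.1 − 3240×(2.89 + 25.47) = −20714.3.
Balance: K_1 − x×(3240 − 2710) = K_2, so x = (K_1 − K_2)/(3240 − 2710) = 20714.3/530 = 39.1 km.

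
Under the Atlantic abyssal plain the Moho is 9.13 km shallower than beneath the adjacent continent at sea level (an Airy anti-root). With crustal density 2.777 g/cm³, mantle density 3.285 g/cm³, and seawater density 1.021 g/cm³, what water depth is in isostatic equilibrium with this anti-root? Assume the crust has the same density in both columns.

Replacing a thickness d of crust by seawater at the top must be balanced by replacing crust with mantle at the base: d (ρ_c − ρ_w) = a (ρ_m − ρ_c).
d = a (ρ_m − ρ_c)/(ρ_c − ρ_w) = 9.13 km × 0.508/1.756 = 2.64 km.

2.64 km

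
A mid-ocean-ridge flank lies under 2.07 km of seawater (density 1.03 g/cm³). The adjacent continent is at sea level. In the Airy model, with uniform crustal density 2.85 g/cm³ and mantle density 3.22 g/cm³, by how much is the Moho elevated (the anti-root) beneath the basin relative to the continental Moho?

10.2 km

Equating mass per unit area of the two columns: replacing crust with seawater at the top is compensated by replacing crust with mantle at the base: d (ρ_c − ρ_w) = a (ρ_m − ρ_c).
a = d (ρ_c − ρ_w)/(ρ_m − ρ_c) = 2.07 km × 1.82/0.37 = 10.2 km.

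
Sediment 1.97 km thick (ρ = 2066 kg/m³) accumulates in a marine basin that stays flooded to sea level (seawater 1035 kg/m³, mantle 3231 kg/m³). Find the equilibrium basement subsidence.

0.925 km

Submarine loading: the sediment displaces seawater, and the subsidence is in turn flooded, so s (ρ_m − ρ_w) = t (ρ_sed − ρ_w).
s = 1.97 km × (2066 − 1035) / (3231 − 1035) = 0.925 km.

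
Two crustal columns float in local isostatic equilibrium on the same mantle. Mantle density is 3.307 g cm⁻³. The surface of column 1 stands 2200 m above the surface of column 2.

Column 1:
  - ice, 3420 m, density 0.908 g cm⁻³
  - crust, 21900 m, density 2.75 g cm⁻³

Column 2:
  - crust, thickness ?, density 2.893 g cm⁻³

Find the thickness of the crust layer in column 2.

31700 m

Take the compensation level at the base of the deeper column (depth z_c below the surface of column 1) and equate Σ ρ_i t_i down to z_c; mantle fills any gap and the z_c terms cancel.
Column 1: 3420×0.908 + 21900×2.75 + (z_c − 25320)×3.307
Column 2: 2200×0 + x×2.893 + (z_c − 2200 − 0 − x)×3.307
The z_c×3.307 term appears on both sides and cancels. Collect the known terms of each column as K = Σ(ρt)_known − 3.307 × (depth of known layers): K_1 = 63330.36 − 3.307×25320 = −20402.88; K_2 = 0 − 3.307×(2200 + 0) = −7275.4.
Balance: K_1 = K_2 − x×(3.307 − 2.893), so x = (K_2 − K_1)/(3.307 − 2.893) = 13127.5/0.414 = 31700 m.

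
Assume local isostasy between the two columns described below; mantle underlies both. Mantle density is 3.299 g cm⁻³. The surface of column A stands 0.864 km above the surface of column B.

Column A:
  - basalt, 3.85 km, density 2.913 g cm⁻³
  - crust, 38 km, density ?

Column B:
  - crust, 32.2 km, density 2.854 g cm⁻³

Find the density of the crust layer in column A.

2.89 g cm⁻³

Take the compensation level at the base of the deeper column (depth z_c below the surface of column A) and equate Σ ρ_i t_i down to z_c; mantle fills any gap and the z_c terms cancel.
Column A: 3.85×2.913 + 38×ρ + (z_c − 41.85)×3.299
Column B: 0.864×0 + 32.2×2.854 + (z_c − 0.864 − 32.2)×3.299
The z_c×3.299 term appears on both sides and cancels. Collect the known terms of each column as K = Σ(ρt)_known − 3.299 × (depth of known layers): K_A = 11.21505 − 3.299×41.85 = −126.8481; K_B = 91.8988 − 3.299×(0.864 + 32.2) = −17.179336.
Balance: K_A + 38×ρ = K_B, so ρ = (K_B − K_A)/38 = 109.669/38 = 2.89 g cm⁻³.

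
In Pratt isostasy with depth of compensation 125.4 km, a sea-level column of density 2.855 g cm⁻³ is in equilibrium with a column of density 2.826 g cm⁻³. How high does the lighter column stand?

ρ_ref D = ρ (D + h) → h = D (ρ_ref − ρ)/ρ.
h = 125.4 km × (2.855 − 2.826)/2.826 = 1.29 km.

1.29 km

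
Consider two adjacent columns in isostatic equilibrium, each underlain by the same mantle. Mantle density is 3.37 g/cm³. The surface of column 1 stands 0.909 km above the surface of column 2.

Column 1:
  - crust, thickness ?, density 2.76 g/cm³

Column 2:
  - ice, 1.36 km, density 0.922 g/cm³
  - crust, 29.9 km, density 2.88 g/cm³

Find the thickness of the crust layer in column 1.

34.5 km

Take the compensation level at the base of the deeper column (depth z_c below the surface of column 1) and equate Σ ρ_i t_i down to z_c; mantle fills any gap and the z_c terms cancel.
Column 1: x×2.76 + (z_c − 0 − x)×3.37
Column 2: 0.909×0 + 1.36×0.922 + 29.9×2.88 + (z_c − 0.909 − 31.26)×3.37
The z_c×3.37 term appears on both sides and cancels. Collect the known terms of each column as K = Σ(ρt)_known − 3.37 × (depth of known layers): K_1 = 0 − 3.37×0 = 0; K_2 = 87.36592 − 3.37×(0.909 + 31.26) = −21.04361.
Balance: K_1 − x×(3.37 − 2.76) = K_2, so x = (K_1 − K_2)/(3.37 − 2.76) = 21.0436/0.61 = 34.5 km.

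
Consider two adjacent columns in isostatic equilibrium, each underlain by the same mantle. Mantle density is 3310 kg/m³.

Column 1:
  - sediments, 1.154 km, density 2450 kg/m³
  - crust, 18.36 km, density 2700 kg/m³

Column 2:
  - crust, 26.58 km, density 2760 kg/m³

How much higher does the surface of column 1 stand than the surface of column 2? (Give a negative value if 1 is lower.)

−0.733 km

For any compensation level in the mantle, the mantle terms cancel and isostasy reduces to e = (Σt_1 − Σt_2) − (Σ(ρt)_1 − Σ(ρt)_2) / ρ_m.
Σt_1 = 19.514 km; Σt_2 = 26.58 km; Σ(ρt)_1 = 52399.3; Σ(ρt)_2 = 73360.8 (in km·kg/m³).
e = (19.514 − 26.58) − (52399.3 − 73360.8) / 3310 = −0.733 km.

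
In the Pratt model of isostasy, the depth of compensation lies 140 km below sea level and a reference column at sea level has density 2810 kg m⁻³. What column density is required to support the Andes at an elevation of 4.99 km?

Pratt balance: ρ_ref D = ρ (D + h).
ρ = ρ_ref D/(D + h) = 2810 × 140 km/(140 km + 4.99 km) = 2710 kg m⁻³.

2710 kg m⁻³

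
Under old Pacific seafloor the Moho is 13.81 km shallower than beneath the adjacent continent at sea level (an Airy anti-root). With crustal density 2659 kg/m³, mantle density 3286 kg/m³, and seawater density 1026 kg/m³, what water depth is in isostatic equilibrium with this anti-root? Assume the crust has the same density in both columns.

5.3 km

Replacing a thickness d of crust by seawater at the top must be balanced by replacing crust with mantle at the base: d (ρ_c − ρ_w) = a (ρ_m − ρ_c).
d = a (ρ_m − ρ_c)/(ρ_c − ρ_w) = 13.81 km × 627/1633 = 5.3 km.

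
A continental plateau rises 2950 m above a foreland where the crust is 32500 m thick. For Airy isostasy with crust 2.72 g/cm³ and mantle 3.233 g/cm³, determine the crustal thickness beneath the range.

Root depth r = h ρ_c / (ρ_m − ρ_c) = 2950 m × 2.72 / 0.513 = 15640 m.
Total thickness = T + h + r = 32500 m + 2950 m + 15640 m = 51100 m.

51100 m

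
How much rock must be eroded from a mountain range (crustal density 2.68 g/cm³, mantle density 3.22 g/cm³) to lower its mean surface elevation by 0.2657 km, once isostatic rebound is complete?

1.58 km

Net drop Δ = e − u = e − e ρ_c/ρ_m = e (ρ_m − ρ_c)/ρ_m.
e = Δ ρ_m/(ρ_m − ρ_c) = 0.2657 km × 3.22/0.54 = 1.58 km.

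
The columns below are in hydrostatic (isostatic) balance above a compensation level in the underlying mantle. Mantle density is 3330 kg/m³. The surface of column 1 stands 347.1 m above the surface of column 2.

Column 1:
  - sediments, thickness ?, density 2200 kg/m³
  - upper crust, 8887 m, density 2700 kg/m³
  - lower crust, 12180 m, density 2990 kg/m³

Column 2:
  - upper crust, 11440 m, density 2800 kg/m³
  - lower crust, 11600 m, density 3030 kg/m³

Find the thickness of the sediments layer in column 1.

849 m

Take the compensation level at the base of the deeper column (depth z_c below the surface of column 1) and equate Σ ρ_i t_i down to z_c; mantle fills any gap and the z_c terms cancel.
Column 1: x×2200 + 8887×2700 + 12180×2990 + (z_c − 21067 − x)×3330
Column 2: 347.1×0 + 11440×2800 + 11600×3030 + (z_c − 347.1 − 23040)×3330
The z_c×3330 term appears on both sides and cancels. Collect the known terms of each column as K = Σ(ρt)_known − 3330 × (depth of known layers): K_1 = 60413100 − 3330×21067 = −9740010; K_2 = 67180000 − 3330×(347.1 + 23040) = −10699043.
Balance: K_1 − x×(3330 − 2200) = K_2, so x = (K_1 − K_2)/(3330 − 2200) = 959033/1130 = 849 m.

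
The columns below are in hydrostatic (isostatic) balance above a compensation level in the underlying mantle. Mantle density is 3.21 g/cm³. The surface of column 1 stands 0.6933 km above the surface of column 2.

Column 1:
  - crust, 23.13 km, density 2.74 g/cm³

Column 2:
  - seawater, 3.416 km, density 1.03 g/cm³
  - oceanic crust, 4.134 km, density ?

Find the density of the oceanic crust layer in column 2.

2.92 g/cm³

Take the compensation level at the base of the deeper column (depth z_c below the surface of column 1) and equate Σ ρ_i t_i down to z_c; mantle fills any gap and the z_c terms cancel.
Column 1: 23.13×2.74 + (z_c − 23.13)×3.21
Column 2: 0.6933×0 + 3.416×1.03 + 4.134×ρ + (z_c − 0.6933 − 7.55)×3.21
The z_c×3.21 term appears on both sides and cancels. Collect the known terms of each column as K = Σ(ρt)_known − 3.21 × (depth of known layers): K_1 = 63.3762 − 3.21×23.13 = −10.8711; K_2 = 3.51848 − 3.21×(0.6933 + 7.55) = −22.942513.
Balance: K_1 = K_2 + 4.134×ρ, so ρ = (K_1 − K_2)/4.134 = 12.0714/4.134 = 2.92 g/cm³.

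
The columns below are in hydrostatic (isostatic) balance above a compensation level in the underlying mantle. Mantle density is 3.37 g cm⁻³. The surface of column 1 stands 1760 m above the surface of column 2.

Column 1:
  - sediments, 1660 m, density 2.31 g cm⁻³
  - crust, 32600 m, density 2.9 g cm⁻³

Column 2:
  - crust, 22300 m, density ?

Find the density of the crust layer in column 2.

2.87 g cm⁻³

Take the compensation level at the base of the deeper column (depth z_c below the surface of column 1) and equate Σ ρ_i t_i down to z_c; mantle fills any gap and the z_c terms cancel.
Column 1: 1660×2.31 + 32600×2.9 + (z_c − 34260)×3.37
Column 2: 1760×0 + 22300×ρ + (z_c − 1760 − 22300)×3.37
The z_c×3.37 term appears on both sides and cancels. Collect the known terms of each column as K = Σ(ρt)_known − 3.37 × (depth of known layers): K_1 = 98374.6 − 3.37×34260 = −17081.6; K_2 = 0 − 3.37×(1760 + 22300) = −81082.2.
Balance: K_1 = K_2 + 22300×ρ, so ρ = (K_1 − K_2)/22300 = 64000.6/22300 = 2.87 g cm⁻³.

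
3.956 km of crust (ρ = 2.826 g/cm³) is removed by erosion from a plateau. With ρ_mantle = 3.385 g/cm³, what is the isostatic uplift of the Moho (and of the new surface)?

3.3 km

Unloading: uplift u = e ρ_c/ρ_m = 3.956 km × 2.826/3.385 = 3.3 km.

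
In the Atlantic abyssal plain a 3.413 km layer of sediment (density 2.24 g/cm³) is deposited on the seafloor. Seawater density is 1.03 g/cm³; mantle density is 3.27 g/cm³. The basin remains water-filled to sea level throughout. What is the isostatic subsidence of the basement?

1.84 km

Submarine loading: the sediment displaces seawater, and the subsidence is in turn flooded, so s (ρ_m − ρ_w) = t (ρ_sed − ρ_w).
s = 3.413 km × (2.24 − 1.03) / (3.27 − 1.03) = 1.84 km.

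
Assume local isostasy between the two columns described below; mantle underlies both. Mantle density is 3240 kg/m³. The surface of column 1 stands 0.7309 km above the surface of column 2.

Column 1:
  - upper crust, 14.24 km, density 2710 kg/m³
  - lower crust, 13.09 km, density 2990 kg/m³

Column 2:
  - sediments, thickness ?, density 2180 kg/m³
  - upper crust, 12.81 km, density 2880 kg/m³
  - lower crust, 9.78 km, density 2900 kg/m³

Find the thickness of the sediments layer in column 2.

0.486 km

Take the compensation level at the base of the deeper column (depth z_c below the surface of column 1) and equate Σ ρ_i t_i down to z_c; mantle fills any gap and the z_c terms cancel.
Column 1: 14.24×2710 + 13.09×2990 + (z_c − 27.33)×3240
Column 2: 0.7309×0 + x×2180 + 12.81×2880 + 9.78×2900 + (z_c − 0.7309 − 22.59 − x)×3240
The z_c×3240 term appears on both sides and cancels. Collect the known terms of each column as K = Σ(ρt)_known − 3240 × (depth of known layers): K_1 = 77729.5 − 3240×27.33 = −10819.7; K_2 = 65254.8 − 3240×(0.7309 + 22.59) = −10304.916.
Balance: K_1 = K_2 − x×(3240 − 2180), so x = (K_2 − K_1)/(3240 − 2180) = 514.784/1060 = 0.486 km.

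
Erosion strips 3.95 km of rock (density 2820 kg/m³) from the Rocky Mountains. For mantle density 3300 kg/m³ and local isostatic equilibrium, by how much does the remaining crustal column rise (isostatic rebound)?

3.38 km

Unloading: uplift u = e ρ_c/ρ_m = 3.95 km × 2820/3300 = 3.38 km.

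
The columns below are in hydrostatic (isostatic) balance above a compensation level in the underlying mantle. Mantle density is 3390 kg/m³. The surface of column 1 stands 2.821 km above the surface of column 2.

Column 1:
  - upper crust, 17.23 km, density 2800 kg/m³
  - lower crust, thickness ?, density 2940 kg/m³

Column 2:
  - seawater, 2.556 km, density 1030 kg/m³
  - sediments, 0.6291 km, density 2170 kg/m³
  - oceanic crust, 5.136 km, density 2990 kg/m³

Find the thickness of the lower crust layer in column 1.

18.3 km

Take the compensation level at the base of the deeper column (depth z_c below the surface of column 1) and equate Σ ρ_i t_i down to z_c; mantle fills any gap and the z_c terms cancel.
Column 1: 17.23×2800 + x×2940 + (z_c − 17.23 − x)×3390
Column 2: 2.821×0 + 2.556×1030 + 0.6291×2170 + 5.136×2990 + (z_c − 2.821 − 8.3211)×3390
The z_c×3390 term appears on both sides and cancels. Collect the known terms of each column as K = Σ(ρt)_known − 3390 × (depth of known layers): K_1 = 48244 − 3390×17.23 = −10165.7; K_2 = 19354.467 − 3390×(2.821 + 8.3211) = −18417.252.
Balance: K_1 − x×(3390 − 2940) = K_2, so x = (K_1 − K_2)/(3390 − 2940) = 8251.55/450 = 18.3 km.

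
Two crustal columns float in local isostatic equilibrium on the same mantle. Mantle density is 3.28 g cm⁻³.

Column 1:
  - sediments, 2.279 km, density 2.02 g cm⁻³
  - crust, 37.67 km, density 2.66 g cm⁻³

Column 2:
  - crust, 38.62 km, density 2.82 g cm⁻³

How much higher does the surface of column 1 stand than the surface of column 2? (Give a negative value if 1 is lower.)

2.58 km

For any compensation level in the mantle, the mantle terms cancel and isostasy reduces to e = (Σt_1 − Σt_2) − (Σ(ρt)_1 − Σ(ρt)_2) / ρ_m.
Σt_1 = 39.949 km; Σt_2 = 38.62 km; Σ(ρt)_1 = 104.80578; Σ(ρt)_2 = 108.9084 (in km·g cm⁻³).
e = (39.949 − 38.62) − (104.80578 − 108.9084) / 3.28 = 2.58 km.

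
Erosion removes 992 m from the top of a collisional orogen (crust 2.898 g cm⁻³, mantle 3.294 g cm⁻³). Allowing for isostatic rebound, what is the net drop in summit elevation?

Rebound u = e ρ_c/ρ_m = 992 m × 2.898/3.294 = 872.7 m.
Net surface drop = e − u = 992 m − 872.7 m = e (ρ_m − ρ_c)/ρ_m = 119 m.

119 m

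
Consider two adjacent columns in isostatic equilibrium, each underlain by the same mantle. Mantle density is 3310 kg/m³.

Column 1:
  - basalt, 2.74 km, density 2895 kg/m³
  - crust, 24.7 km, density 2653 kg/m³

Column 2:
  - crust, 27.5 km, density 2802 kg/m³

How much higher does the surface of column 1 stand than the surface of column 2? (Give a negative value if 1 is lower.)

For any compensation level in the mantle, the mantle terms cancel and isostasy reduces to e = (Σt_1 − Σt_2) − (Σ(ρt)_1 − Σ(ρt)_2) / ρ_m.
Σt_1 = 27.44 km; Σt_2 = 27.5 km; Σ(ρt)_1 = 73461.4; Σ(ρt)_2 = 77055 (in km·kg/m³).
e = (27.44 − 27.5) − (73461.4 − 77055) / 3310 = 1.03 km.

1.03 km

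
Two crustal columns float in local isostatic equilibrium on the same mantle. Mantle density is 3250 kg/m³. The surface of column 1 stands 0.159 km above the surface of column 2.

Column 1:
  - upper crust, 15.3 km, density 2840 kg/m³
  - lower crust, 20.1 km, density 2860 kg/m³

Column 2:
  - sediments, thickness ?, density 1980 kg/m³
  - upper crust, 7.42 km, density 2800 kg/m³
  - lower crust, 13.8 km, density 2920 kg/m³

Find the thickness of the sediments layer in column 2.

4.49 km

Take the compensation level at the base of the deeper column (depth z_c below the surface of column 1) and equate Σ ρ_i t_i down to z_c; mantle fills any gap and the z_c terms cancel.
Column 1: 15.3×2840 + 20.1×2860 + (z_c − 35.4)×3250
Column 2: 0.159×0 + x×1980 + 7.42×2800 + 13.8×2920 + (z_c − 0.159 − 21.22 − x)×3250
The z_c×3250 term appears on both sides and cancels. Collect the known terms of each column as K = Σ(ρt)_known − 3250 × (depth of known layers): K_1 = 100938 − 3250×35.4 = −14112; K_2 = 61072 − 3250×(0.159 + 21.22) = −8409.75.
Balance: K_1 = K_2 − x×(3250 − 1980), so x = (K_2 − K_1)/(3250 − 1980) = 5702.25/1270 = 4.49 km.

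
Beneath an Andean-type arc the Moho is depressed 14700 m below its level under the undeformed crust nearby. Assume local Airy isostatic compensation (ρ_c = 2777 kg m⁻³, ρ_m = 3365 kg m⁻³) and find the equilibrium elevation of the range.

Equating mass per unit area of the two columns: ρ_c h = (ρ_m − ρ_c) r.
h = r (ρ_m − ρ_c) / ρ_c = 14700 m × (3365 − 2777) / 2777 = 3110 m.

3110 m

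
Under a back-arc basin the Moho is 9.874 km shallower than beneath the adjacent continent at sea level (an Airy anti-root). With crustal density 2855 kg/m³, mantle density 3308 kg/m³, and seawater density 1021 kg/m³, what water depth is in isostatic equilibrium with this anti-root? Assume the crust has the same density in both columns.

2.44 km

Replacing a thickness d of crust by seawater at the top must be balanced by replacing crust with mantle at the base: d (ρ_c − ρ_w) = a (ρ_m − ρ_c).
d = a (ρ_m − ρ_c)/(ρ_c − ρ_w) = 9.874 km × 453/1834 = 2.44 km.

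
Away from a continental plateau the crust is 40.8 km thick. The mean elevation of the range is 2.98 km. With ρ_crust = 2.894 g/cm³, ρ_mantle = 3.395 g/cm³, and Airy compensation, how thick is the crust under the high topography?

Root depth r = h ρ_c / (ρ_m − ρ_c) = 2.98 km × 2.894 / 0.501 = 17.21 km.
Total thickness = T + h + r = 40.8 km + 2.98 km + 17.21 km = 61 km.

61 km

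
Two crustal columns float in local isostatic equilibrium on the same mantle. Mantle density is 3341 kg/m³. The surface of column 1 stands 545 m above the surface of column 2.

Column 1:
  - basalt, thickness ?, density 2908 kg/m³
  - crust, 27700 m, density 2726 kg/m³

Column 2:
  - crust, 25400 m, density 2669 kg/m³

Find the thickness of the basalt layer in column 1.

Take the compensation level at the base of the deeper column (depth z_c below the surface of column 1) and equate Σ ρ_i t_i down to z_c; mantle fills any gap and the z_c terms cancel.
Column 1: x×2908 + 27700×2726 + (z_c − 27700 − x)×3341
Column 2: 545×0 + 25400×2669 + (z_c − 545 − 25400)×3341
The z_c×3341 term appears on both sides and cancels. Collect the known terms of each column as K = Σ(ρt)_known − 3341 × (depth of known layers): K_1 = 75510200 − 3341×27700 = −17035500; K_2 = 67792600 − 3341×(545 + 25400) = −18889645.
Balance: K_1 − x×(3341 − 2908) = K_2, so x = (K_1 − K_2)/(3341 − 2908) = 1854140/433 = 4280 m.

4280 m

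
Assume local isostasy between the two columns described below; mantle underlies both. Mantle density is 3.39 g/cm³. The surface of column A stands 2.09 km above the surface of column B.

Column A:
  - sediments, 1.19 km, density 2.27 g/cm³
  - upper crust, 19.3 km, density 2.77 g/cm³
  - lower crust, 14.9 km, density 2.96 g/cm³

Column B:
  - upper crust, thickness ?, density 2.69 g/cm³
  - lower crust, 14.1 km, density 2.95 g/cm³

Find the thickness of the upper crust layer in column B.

Take the compensation level at the base of the deeper column (depth z_c below the surface of column A) and equate Σ ρ_i t_i down to z_c; mantle fills any gap and the z_c terms cancel.
Column A: 1.19×2.27 + 19.3×2.77 + 14.9×2.96 + (z_c − 35.39)×3.39
Column B: 2.09×0 + x×2.69 + 14.1×2.95 + (z_c − 2.09 − 14.1 − x)×3.39
The z_c×3.39 term appears on both sides and cancels. Collect the known terms of each column as K = Σ(ρt)_known − 3.39 × (depth of known layers): K_A = 100.2663 − 3.39×35.39 = −19.7058; K_B = 41.595 − 3.39×(2.09 + 14.1) = −13.2891.
Balance: K_A = K_B − x×(3.39 − 2.69), so x = (K_B − K_A)/(3.39 − 2.69) = 6.4167/0.7 = 9.17 km.

9.17 km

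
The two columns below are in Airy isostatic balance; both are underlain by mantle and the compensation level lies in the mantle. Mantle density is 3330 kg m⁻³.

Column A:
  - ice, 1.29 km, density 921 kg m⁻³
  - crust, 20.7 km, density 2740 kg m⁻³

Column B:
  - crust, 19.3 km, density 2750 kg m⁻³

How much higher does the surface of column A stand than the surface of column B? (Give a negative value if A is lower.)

For any compensation level in the mantle, the mantle terms cancel and isostasy reduces to e = (Σt_A − Σt_B) − (Σ(ρt)_A − Σ(ρt)_B) / ρ_m.
Σt_A = 21.99 km; Σt_B = 19.3 km; Σ(ρt)_A = 57906.09; Σ(ρt)_B = 53075 (in km·kg m⁻³).
e = (21.99 − 19.3) − (57906.09 − 53075) / 3330 = 1.24 km.

1.24 km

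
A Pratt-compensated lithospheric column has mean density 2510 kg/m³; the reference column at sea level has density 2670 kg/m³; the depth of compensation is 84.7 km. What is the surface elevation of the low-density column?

5.4 km

ρ_ref D = ρ (D + h) → h = D (ρ_ref − ρ)/ρ.
h = 84.7 km × (2670 − 2510)/2510 = 5.4 km.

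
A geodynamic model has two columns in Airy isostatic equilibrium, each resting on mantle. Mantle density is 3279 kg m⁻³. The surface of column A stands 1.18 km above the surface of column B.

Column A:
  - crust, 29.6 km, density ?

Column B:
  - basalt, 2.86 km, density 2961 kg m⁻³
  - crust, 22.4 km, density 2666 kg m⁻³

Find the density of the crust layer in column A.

2650 kg m⁻³

Take the compensation level at the base of the deeper column (depth z_c below the surface of column A) and equate Σ ρ_i t_i down to z_c; mantle fills any gap and the z_c terms cancel.
Column A: 29.6×ρ + (z_c − 29.6)×3279
Column B: 1.18×0 + 2.86×2961 + 22.4×2666 + (z_c − 1.18 − 25.26)×3279
The z_c×3279 term appears on both sides and cancels. Collect the known terms of each column as K = Σ(ρt)_known − 3279 × (depth of known layers): K_A = 0 − 3279×29.6 = −97058.4; K_B = 68186.86 − 3279×(1.18 + 25.26) = −18509.9.
Balance: K_A + 29.6×ρ = K_B, so ρ = (K_B − K_A)/29.6 = 78548.5/29.6 = 2650 kg m⁻³.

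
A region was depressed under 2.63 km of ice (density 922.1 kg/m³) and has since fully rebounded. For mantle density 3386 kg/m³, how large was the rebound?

0.716 km

Removing the load lets mantle flow back in; uplift u satisfies ρ_ice t = ρ_m u.
u = t ρ_ice/ρ_m = 2.63 km × 922.1/3386 = 0.716 km.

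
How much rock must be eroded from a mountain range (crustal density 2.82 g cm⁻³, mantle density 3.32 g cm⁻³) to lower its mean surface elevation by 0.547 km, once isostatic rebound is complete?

3.63 km

Net drop Δ = e − u = e − e ρ_c/ρ_m = e (ρ_m − ρ_c)/ρ_m.
e = Δ ρ_m/(ρ_m − ρ_c) = 0.547 km × 3.32/0.5 = 3.63 km.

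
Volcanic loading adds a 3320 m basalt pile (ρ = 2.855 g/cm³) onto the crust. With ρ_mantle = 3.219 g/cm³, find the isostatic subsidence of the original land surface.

Subaerial loading: s = t ρ_load / ρ_m.
s = 3320 m × 2.855/3.219 = 2940 m.

2940 m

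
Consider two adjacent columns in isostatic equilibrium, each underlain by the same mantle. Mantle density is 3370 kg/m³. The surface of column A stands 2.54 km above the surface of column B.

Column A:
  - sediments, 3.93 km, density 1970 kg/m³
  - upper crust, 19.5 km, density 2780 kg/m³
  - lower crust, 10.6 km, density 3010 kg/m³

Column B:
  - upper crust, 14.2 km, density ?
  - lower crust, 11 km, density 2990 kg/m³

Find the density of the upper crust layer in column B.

Take the compensation level at the base of the deeper column (depth z_c below the surface of column A) and equate Σ ρ_i t_i down to z_c; mantle fills any gap and the z_c terms cancel.
Column A: 3.93×1970 + 19.5×2780 + 10.6×3010 + (z_c − 34.03)×3370
Column B: 2.54×0 + 14.2×ρ + 11×2990 + (z_c − 2.54 − 25.2)×3370
The z_c×3370 term appears on both sides and cancels. Collect the known terms of each column as K = Σ(ρt)_known − 3370 × (depth of known layers): K_A = 93858.1 − 3370×34.03 = −20823; K_B = 32890 − 3370×(2.54 + 25.2) = −60593.8.
Balance: K_A = K_B + 14.2×ρ, so ρ = (K_A − K_B)/14.2 = 39770.8/14.2 = 2800 kg/m³.

2800 kg/m³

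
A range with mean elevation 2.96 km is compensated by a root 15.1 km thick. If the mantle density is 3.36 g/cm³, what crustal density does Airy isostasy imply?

2.81 g/cm³

ρ_c h = (ρ_m − ρ_c) r → ρ_c (h + r) = ρ_m r → ρ_c = ρ_m r / (h + r).
ρ_c = 3.36 × 15.1 km / (2.96 km + 15.1 km) = 2.81 g/cm³.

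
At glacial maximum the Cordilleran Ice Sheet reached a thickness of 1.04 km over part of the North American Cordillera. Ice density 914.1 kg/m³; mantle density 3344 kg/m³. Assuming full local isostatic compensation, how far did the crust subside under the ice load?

Equating mass per unit area of the two columns: the ice load ρ_ice t is balanced by mantle displaced below, ρ_m s.
s = t ρ_ice / ρ_m = 1.04 km × 914.1/3344 = 0.284 km.

0.284 km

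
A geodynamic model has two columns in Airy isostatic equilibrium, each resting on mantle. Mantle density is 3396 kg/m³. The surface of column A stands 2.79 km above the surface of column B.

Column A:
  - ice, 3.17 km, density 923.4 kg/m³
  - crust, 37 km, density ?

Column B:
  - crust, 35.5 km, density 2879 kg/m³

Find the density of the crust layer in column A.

2860 kg/m³

Take the compensation level at the base of the deeper column (depth z_c below the surface of column A) and equate Σ ρ_i t_i down to z_c; mantle fills any gap and the z_c terms cancel.
Column A: 3.17×923.4 + 37×ρ + (z_c − 40.17)×3396
Column B: 2.79×0 + 35.5×2879 + (z_c − 2.79 − 35.5)×3396
The z_c×3396 term appears on both sides and cancels. Collect the known terms of each column as K = Σ(ρt)_known − 3396 × (depth of known layers): K_A = 2927.178 − 3396×40.17 = −133490.142; K_B = 102204.5 − 3396×(2.79 + 35.5) = −27828.34.
Balance: K_A + 37×ρ = K_B, so ρ = (K_B − K_A)/37 = 105662/37 = 2860 kg/m³.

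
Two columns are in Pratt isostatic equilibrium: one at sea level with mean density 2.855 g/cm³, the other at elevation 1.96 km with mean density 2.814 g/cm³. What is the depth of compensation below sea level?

ρ_ref D = ρ (D + h) → D (ρ_ref − ρ) = ρ h.
D = ρ h/(ρ_ref − ρ) = 2.814 × 1.96 km/(2.855 − 2.814) = 135 km.

135 km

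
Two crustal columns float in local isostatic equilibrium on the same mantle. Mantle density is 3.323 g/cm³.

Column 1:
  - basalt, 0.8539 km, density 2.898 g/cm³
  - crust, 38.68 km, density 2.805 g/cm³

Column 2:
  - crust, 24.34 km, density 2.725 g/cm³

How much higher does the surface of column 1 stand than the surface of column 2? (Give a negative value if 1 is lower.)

For any compensation level in the mantle, the mantle terms cancel and isostasy reduces to e = (Σt_1 − Σt_2) − (Σ(ρt)_1 − Σ(ρt)_2) / ρ_m.
Σt_1 = 39.5339 km; Σt_2 = 24.34 km; Σ(ρt)_1 = 110.972002; Σ(ρt)_2 = 66.3265 (in km·g/cm³).
e = (39.5339 − 24.34) − (110.972002 − 66.3265) / 3.323 = 1.76 km.

1.76 km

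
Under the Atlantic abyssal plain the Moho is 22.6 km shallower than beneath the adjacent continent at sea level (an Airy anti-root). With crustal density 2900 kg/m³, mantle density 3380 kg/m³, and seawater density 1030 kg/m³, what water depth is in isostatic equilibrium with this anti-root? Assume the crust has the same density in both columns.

Replacing a thickness d of crust by seawater at the top must be balanced by replacing crust with mantle at the base: d (ρ_c − ρ_w) = a (ρ_m − ρ_c).
d = a (ρ_m − ρ_c)/(ρ_c − ρ_w) = 22.6 km × 480/1870 = 5.8 km.

5.8 km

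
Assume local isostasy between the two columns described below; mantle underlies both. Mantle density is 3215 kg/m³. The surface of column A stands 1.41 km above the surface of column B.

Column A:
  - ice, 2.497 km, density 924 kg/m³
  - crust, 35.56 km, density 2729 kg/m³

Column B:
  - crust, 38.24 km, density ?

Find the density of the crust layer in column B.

Take the compensation level at the base of the deeper column (depth z_c below the surface of column A) and equate Σ ρ_i t_i down to z_c; mantle fills any gap and the z_c terms cancel.
Column A: 2.497×924 + 35.56×2729 + (z_c − 38.057)×3215
Column B: 1.41×0 + 38.24×ρ + (z_c − 1.41 − 38.24)×3215
The z_c×3215 term appears on both sides and cancels. Collect the known terms of each column as K = Σ(ρt)_known − 3215 × (depth of known layers): K_A = 99350.468 − 3215×38.057 = −23002.787; K_B = 0 − 3215×(1.41 + 38.24) = −127474.75.
Balance: K_A = K_B + 38.24×ρ, so ρ = (K_A − K_B)/38.24 = 104472/38.24 = 2730 kg/m³.

2730 kg/m³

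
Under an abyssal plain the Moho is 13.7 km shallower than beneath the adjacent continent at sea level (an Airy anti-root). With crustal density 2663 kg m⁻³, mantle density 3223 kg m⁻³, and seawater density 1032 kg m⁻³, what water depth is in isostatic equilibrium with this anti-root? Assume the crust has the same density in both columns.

4.7 km

Replacing a thickness d of crust by seawater at the top must be balanced by replacing crust with mantle at the base: d (ρ_c − ρ_w) = a (ρ_m − ρ_c).
d = a (ρ_m − ρ_c)/(ρ_c − ρ_w) = 13.7 km × 560/1631 = 4.7 km.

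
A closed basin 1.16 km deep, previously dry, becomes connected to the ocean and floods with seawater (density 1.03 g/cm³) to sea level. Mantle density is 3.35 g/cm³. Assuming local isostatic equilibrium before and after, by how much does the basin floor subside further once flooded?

After flooding the water column is d + s deep. Its weight must equal the weight of mantle displaced by the extra subsidence s: (d + s) ρ_w = s ρ_m.
s = d ρ_w / (ρ_m − ρ_w) = 1.16 km × 1.03/(3.35 − 1.03) = 0.515 km.

0.515 km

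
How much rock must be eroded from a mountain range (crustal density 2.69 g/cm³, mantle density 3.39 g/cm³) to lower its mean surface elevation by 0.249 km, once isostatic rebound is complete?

Net drop Δ = e − u = e − e ρ_c/ρ_m = e (ρ_m − ρ_c)/ρ_m.
e = Δ ρ_m/(ρ_m − ρ_c) = 0.249 km × 3.39/0.7 = 1.21 km.

1.21 km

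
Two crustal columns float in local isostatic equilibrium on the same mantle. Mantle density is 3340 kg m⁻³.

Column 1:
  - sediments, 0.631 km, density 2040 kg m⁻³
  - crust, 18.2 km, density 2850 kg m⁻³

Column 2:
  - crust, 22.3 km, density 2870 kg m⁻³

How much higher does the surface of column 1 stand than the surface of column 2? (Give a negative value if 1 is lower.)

For any compensation level in the mantle, the mantle terms cancel and isostasy reduces to e = (Σt_1 − Σt_2) − (Σ(ρt)_1 − Σ(ρt)_2) / ρ_m.
Σt_1 = 18.831 km; Σt_2 = 22.3 km; Σ(ρt)_1 = 53157.24; Σ(ρt)_2 = 64001 (in km·kg m⁻³).
e = (18.831 − 22.3) − (53157.24 − 64001) / 3340 = −0.222 km.

−0.222 km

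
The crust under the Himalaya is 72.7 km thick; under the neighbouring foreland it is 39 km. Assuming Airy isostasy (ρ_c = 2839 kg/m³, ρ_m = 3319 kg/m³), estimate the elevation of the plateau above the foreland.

4.87 km

Excess crust Δ = 72.7 km − 39 km = 33.7 km, split between elevation h and root r with h + r = Δ.
Airy balance ρ_c h = (ρ_m − ρ_c) r gives r = h ρ_c/(ρ_m − ρ_c), so h (1 + ρ_c/(ρ_m − ρ_c)) = Δ, i.e. h = Δ (ρ_m − ρ_c)/ρ_m.
h = 33.7 km × 480/3319 = 4.87 km.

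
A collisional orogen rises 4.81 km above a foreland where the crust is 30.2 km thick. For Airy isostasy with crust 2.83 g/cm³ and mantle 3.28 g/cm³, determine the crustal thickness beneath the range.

Root depth r = h ρ_c / (ρ_m − ρ_c) = 4.81 km × 2.83 / 0.45 = 30.25 km.
Total thickness = T + h + r = 30.2 km + 4.81 km + 30.25 km = 65.3 km.

65.3 km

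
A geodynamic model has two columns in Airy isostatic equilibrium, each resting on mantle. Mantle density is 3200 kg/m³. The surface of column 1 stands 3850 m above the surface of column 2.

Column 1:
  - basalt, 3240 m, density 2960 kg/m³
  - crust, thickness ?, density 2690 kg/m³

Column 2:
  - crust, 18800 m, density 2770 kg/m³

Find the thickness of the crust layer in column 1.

38500 m

Take the compensation level at the base of the deeper column (depth z_c below the surface of column 1) and equate Σ ρ_i t_i down to z_c; mantle fills any gap and the z_c terms cancel.
Column 1: 3240×2960 + x×2690 + (z_c − 3240 − x)×3200
Column 2: 3850×0 + 18800×2770 + (z_c − 3850 − 18800)×3200
The z_c×3200 term appears on both sides and cancels. Collect the known terms of each column as K = Σ(ρt)_known − 3200 × (depth of known layers): K_1 = 9590400 − 3200×3240 = −777600; K_2 = 52076000 − 3200×(3850 + 18800) = −20404000.
Balance: K_1 − x×(3200 − 2690) = K_2, so x = (K_1 − K_2)/(3200 − 2690) = 19626400/510 = 38500 m.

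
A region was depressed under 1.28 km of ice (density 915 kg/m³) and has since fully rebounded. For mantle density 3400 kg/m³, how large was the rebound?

0.344 km

Removing the load lets mantle flow back in; uplift u satisfies ρ_ice t = ρ_m u.
u = t ρ_ice/ρ_m = 1.28 km × 915/3400 = 0.344 km.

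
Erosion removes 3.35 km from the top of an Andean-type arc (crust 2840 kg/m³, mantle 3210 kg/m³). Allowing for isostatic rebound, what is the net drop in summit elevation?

0.386 km

Rebound u = e ρ_c/ρ_m = 3.35 km × 2840/3210 = 2.964 km.
Net surface drop = e − u = 3.35 km − 2.964 km = e (ρ_m − ρ_c)/ρ_m = 0.386 km.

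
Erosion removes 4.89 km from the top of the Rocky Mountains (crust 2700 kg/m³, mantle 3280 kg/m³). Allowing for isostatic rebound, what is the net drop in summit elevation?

0.865 km

Rebound u = e ρ_c/ρ_m = 4.89 km × 2700/3280 = 4.025 km.
Net surface drop = e − u = 4.89 km − 4.025 km = e (ρ_m − ρ_c)/ρ_m = 0.865 km.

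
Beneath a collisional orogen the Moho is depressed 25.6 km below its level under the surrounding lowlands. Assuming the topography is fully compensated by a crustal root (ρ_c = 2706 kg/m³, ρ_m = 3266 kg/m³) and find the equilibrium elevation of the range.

In Airy isostatic equilibrium: ρ_c h = (ρ_m − ρ_c) r.
h = r (ρ_m − ρ_c) / ρ_c = 25.6 km × (3266 − 2706) / 2706 = 5.3 km.

5.3 km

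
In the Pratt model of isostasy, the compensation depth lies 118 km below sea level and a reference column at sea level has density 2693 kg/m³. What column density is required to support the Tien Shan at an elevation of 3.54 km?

Pratt balance: ρ_ref D = ρ (D + h).
ρ = ρ_ref D/(D + h) = 2693 × 118 km/(118 km + 3.54 km) = 2610 kg/m³.

2610 kg/m³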